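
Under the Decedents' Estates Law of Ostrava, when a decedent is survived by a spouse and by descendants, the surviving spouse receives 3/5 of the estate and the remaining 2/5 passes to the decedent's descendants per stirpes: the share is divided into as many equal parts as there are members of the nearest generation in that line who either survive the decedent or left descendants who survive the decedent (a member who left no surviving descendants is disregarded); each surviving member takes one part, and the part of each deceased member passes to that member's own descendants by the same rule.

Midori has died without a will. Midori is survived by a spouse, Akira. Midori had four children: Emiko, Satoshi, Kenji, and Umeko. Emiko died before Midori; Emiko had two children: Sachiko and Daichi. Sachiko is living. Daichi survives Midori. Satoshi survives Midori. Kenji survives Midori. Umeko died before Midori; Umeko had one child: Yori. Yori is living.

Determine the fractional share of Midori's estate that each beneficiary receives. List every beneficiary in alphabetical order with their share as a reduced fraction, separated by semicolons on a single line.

Akira 3/5; Daichi 1/20; Kenji 1/10; Sachiko 1/20; Satoshi 1/10; Yori 1/10

Akira, as surviving spouse, takes 3/5.
The remaining 2/5 passes to Midori's descendants per stirpes.
The 2/5 is divided into 4 equal shares of 1/10 among Emiko, Satoshi, Kenji, Umeko.
Emiko predeceased; the 1/10 allotted to Emiko's branch passes to Emiko's issue by representation.
The 1/10 is divided into 2 equal shares of 1/20 among Sachiko, Daichi.
Sachiko is living and takes 1/20.
Daichi is living and takes 1/20.
Satoshi is living and takes 1/10.
Kenji is living and takes 1/10.
Umeko predeceased; the 1/10 allotted to Umeko's branch passes to Umeko's issue by representation.
Yori is the sole taker at this level and receives the full 1/10.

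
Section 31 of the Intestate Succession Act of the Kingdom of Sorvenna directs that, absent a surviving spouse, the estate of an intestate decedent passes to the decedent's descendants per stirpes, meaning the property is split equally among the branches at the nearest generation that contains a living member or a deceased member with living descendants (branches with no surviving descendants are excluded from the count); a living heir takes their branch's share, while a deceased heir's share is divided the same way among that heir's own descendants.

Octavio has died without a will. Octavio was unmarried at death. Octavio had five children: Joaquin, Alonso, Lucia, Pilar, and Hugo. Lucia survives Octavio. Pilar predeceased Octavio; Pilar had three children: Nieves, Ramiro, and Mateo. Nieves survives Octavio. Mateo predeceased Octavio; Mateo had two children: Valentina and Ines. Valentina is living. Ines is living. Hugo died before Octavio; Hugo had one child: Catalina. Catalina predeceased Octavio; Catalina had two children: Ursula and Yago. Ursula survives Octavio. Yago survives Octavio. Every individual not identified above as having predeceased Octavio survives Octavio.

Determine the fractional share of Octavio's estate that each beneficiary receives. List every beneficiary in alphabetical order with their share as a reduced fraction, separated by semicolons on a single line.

Alonso 1/5; Ines 1/30; Joaquin 1/5; Lucia 1/5; Nieves 1/15; Ramiro 1/15; Ursula 1/10; Valentina 1/30; Yago 1/10

There is no surviving spouse, so the entire estate passes to Octavio's descendants per stirpes.
The estate is divided into 5 equal shares of 1/5 among Joaquin, Alonso, Lucia, Pilar, Hugo.
Joaquin is living and takes 1/5.
Alonso is living and takes 1/5.
Lucia is living and takes 1/5.
Pilar predeceased; the 1/5 allotted to Pilar's branch passes to Pilar's issue by representation.
The 1/5 is divided into 3 equal shares of 1/15 among Nieves, Ramiro, Mateo.
Nieves is living and takes 1/15.
Ramiro is living and takes 1/15.
Mateo predeceased; the 1/15 allotted to Mateo's branch passes to Mateo's issue by representation.
The 1/15 is divided into 2 equal shares of 1/30 among Valentina, Ines.
Valentina is living and takes 1/30.
Ines is living and takes 1/30.
Hugo predeceased; the 1/5 allotted to Hugo's branch passes to Hugo's issue by representation.
Catalina's line is the sole branch at this level, so the full 1/5 passes to Catalina's issue by representation.
The 1/5 is divided into 2 equal shares of 1/10 among Ursula, Yago.
Ursula is living and takes 1/10.
Yago is living and takes 1/10.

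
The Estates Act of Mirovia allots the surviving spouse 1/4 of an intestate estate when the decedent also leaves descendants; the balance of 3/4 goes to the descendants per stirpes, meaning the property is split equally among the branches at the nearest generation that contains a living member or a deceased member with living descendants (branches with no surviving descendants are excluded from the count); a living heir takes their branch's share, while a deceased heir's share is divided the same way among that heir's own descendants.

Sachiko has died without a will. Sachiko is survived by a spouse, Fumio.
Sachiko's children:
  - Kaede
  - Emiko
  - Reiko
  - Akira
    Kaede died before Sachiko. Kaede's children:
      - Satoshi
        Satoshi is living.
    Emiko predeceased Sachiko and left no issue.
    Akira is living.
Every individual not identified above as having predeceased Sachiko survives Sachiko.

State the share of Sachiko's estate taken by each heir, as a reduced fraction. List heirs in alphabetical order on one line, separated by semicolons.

Fumio, as surviving spouse, takes 1/4.
The remaining 3/4 passes to Sachiko's descendants per stirpes.
Emiko left no surviving issue, so that branch lapses and is disregarded.
The 3/4 is divided into 3 equal shares of 1/4 among Kaede, Reiko, Akira.
Kaede predeceased; the 1/4 allotted to Kaede's branch passes to Kaede's issue by representation.
Satoshi is the sole taker at this level and receives the full 1/4.
Reiko is living and takes 1/4.
Akira is living and takes 1/4.

Akira 1/4; Fumio 1/4; Reiko 1/4; Satoshi 1/4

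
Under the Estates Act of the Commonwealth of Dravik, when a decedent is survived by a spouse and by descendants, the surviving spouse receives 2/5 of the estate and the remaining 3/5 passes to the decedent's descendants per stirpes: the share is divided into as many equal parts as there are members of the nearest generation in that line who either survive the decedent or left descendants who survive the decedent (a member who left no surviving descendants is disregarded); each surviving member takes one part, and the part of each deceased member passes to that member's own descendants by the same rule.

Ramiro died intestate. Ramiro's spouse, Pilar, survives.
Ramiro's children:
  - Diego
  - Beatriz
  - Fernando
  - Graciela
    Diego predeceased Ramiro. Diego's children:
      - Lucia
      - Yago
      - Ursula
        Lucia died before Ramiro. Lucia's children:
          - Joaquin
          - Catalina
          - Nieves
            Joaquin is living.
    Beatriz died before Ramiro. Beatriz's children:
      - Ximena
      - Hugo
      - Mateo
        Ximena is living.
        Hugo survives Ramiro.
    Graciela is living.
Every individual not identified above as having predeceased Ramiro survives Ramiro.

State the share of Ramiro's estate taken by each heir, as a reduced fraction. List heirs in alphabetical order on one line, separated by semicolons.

Catalina 1/60; Fernando 3/20; Graciela 3/20; Hugo 1/20; Joaquin 1/60; Mateo 1/20; Nieves 1/60; Pilar 2/5; Ursula 1/20; Ximena 1/20; Yago 1/20

Pilar, as surviving spouse, takes 2/5.
The remaining 3/5 passes to Ramiro's descendants per stirpes.
The 3/5 is divided into 4 equal shares of 3/20 among Diego, Beatriz, Fernando, Graciela.
Diego predeceased; the 3/20 allotted to Diego's branch passes to Diego's issue by representation.
The 3/20 is divided into 3 equal shares of 1/20 among Lucia, Yago, Ursula.
Lucia predeceased; the 1/20 allotted to Lucia's branch passes to Lucia's issue by representation.
The 1/20 is divided into 3 equal shares of 1/60 among Joaquin, Catalina, Nieves.
Joaquin is living and takes 1/60.
Catalina is living and takes 1/60.
Nieves is living and takes 1/60.
Yago is living and takes 1/20.
Ursula is living and takes 1/20.
Beatriz predeceased; the 3/20 allotted to Beatriz's branch passes to Beatriz's issue by representation.
The 3/20 is divided into 3 equal shares of 1/20 among Ximena, Hugo, Mateo.
Ximena is living and takes 1/20.
Hugo is living and takes 1/20.
Mateo is living and takes 1/20.
Fernando is living and takes 3/20.
Graciela is living and takes 3/20.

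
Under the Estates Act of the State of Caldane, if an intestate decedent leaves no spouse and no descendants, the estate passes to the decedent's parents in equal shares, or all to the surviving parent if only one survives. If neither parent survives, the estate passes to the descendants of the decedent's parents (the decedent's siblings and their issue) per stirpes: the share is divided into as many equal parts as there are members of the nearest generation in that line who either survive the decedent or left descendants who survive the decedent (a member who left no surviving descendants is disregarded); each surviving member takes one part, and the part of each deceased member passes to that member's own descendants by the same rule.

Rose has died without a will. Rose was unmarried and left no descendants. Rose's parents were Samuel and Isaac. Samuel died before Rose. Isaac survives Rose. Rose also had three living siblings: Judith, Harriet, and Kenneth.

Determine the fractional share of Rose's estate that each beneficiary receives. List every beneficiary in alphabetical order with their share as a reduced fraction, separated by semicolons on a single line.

Only one parent, Isaac, survives, so Isaac takes the entire estate. The siblings take nothing because a surviving parent has priority.

Isaac 1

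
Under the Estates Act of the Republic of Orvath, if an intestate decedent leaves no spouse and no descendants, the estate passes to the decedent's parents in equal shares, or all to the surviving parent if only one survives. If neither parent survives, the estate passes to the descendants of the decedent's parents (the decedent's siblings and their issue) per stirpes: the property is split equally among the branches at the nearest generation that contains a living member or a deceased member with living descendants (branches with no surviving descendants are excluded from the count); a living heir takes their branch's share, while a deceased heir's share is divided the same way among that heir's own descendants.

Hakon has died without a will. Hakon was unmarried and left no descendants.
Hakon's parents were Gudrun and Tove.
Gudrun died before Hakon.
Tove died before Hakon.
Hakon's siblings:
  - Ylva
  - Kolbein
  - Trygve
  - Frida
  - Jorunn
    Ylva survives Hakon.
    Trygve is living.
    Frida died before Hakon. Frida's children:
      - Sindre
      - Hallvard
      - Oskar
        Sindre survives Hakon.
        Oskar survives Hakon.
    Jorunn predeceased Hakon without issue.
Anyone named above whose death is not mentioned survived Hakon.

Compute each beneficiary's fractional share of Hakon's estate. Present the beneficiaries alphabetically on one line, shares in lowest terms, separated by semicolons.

Neither parent survives and there are no descendants, so the estate passes to Hakon's siblings and their issue per stirpes.
Jorunn left no surviving issue, so that branch lapses and is disregarded.
The estate is divided into 4 equal shares of 1/4 among Ylva, Kolbein, Trygve, Frida.
Ylva is living and takes 1/4.
Kolbein is living and takes 1/4.
Trygve is living and takes 1/4.
Frida predeceased; the 1/4 allotted to Frida's branch passes to Frida's issue by representation.
The 1/4 is divided into 3 equal shares of 1/12 among Sindre, Hallvard, Oskar.
Sindre is living and takes 1/12.
Hallvard is living and takes 1/12.
Oskar is living and takes 1/12.

Hallvard 1/12; Kolbein 1/4; Oskar 1/12; Sindre 1/12; Trygve 1/4; Ylva 1/4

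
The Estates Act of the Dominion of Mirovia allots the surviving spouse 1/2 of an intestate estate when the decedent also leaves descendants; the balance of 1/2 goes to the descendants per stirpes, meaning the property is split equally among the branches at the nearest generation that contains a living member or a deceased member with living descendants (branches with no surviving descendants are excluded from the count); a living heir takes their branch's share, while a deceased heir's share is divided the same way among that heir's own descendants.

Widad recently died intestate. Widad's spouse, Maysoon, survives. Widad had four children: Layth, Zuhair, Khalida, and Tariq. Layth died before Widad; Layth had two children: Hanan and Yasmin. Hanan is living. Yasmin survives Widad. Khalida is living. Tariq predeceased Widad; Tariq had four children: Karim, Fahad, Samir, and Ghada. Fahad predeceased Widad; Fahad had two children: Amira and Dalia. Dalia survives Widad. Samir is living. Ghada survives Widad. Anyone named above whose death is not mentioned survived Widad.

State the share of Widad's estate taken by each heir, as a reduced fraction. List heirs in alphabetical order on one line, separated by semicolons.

Amira 1/64; Dalia 1/64; Ghada 1/32; Hanan 1/16; Karim 1/32; Khalida 1/8; Maysoon 1/2; Samir 1/32; Yasmin 1/16; Zuhair 1/8

Maysoon, as surviving spouse, takes 1/2.
The remaining 1/2 passes to Widad's descendants per stirpes.
The 1/2 is divided into 4 equal shares of 1/8 among Layth, Zuhair, Khalida, Tariq.
Layth predeceased; the 1/8 allotted to Layth's branch passes to Layth's issue by representation.
The 1/8 is divided into 2 equal shares of 1/16 among Hanan, Yasmin.
Hanan is living and takes 1/16.
Yasmin is living and takes 1/16.
Zuhair is living and takes 1/8.
Khalida is living and takes 1/8.
Tariq predeceased; the 1/8 allotted to Tariq's branch passes to Tariq's issue by representation.
The 1/8 is divided into 4 equal shares of 1/32 among Karim, Fahad, Samir, Ghada.
Karim is living and takes 1/32.
Fahad predeceased; the 1/32 allotted to Fahad's branch passes to Fahad's issue by representation.
The 1/32 is divided into 2 equal shares of 1/64 among Amira, Dalia.
Amira is living and takes 1/64.
Dalia is living and takes 1/64.
Samir is living and takes 1/32.
Ghada is living and takes 1/32.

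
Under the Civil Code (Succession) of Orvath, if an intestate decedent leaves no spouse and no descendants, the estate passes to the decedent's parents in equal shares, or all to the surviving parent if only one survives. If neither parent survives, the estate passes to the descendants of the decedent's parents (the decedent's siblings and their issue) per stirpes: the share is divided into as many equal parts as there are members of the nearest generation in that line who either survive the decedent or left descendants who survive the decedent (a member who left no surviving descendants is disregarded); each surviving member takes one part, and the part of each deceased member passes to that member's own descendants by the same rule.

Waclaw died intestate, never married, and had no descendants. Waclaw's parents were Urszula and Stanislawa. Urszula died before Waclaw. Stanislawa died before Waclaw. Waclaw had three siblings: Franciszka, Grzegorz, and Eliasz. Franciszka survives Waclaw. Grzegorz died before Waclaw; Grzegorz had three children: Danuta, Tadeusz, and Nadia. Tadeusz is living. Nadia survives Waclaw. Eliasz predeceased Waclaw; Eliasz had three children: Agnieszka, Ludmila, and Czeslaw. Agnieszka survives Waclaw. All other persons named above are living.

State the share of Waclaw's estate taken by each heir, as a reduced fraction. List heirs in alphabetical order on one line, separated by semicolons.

Neither parent survives and there are no descendants, so the estate passes to Waclaw's siblings and their issue per stirpes.
The estate is divided into 3 equal shares of 1/3 among Franciszka, Grzegorz, Eliasz.
Franciszka is living and takes 1/3.
Grzegorz predeceased; the 1/3 allotted to Grzegorz's branch passes to Grzegorz's issue by representation.
The 1/3 is divided into 3 equal shares of 1/9 among Danuta, Tadeusz, Nadia.
Danuta is living and takes 1/9.
Tadeusz is living and takes 1/9.
Nadia is living and takes 1/9.
Eliasz predeceased; the 1/3 allotted to Eliasz's branch passes to Eliasz's issue by representation.
The 1/3 is divided into 3 equal shares of 1/9 among Agnieszka, Ludmila, Czeslaw.
Agnieszka is living and takes 1/9.
Ludmila is living and takes 1/9.
Czeslaw is living and takes 1/9.

Agnieszka 1/9; Czeslaw 1/9; Danuta 1/9; Franciszka 1/3; Ludmila 1/9; Nadia 1/9; Tadeusz 1/9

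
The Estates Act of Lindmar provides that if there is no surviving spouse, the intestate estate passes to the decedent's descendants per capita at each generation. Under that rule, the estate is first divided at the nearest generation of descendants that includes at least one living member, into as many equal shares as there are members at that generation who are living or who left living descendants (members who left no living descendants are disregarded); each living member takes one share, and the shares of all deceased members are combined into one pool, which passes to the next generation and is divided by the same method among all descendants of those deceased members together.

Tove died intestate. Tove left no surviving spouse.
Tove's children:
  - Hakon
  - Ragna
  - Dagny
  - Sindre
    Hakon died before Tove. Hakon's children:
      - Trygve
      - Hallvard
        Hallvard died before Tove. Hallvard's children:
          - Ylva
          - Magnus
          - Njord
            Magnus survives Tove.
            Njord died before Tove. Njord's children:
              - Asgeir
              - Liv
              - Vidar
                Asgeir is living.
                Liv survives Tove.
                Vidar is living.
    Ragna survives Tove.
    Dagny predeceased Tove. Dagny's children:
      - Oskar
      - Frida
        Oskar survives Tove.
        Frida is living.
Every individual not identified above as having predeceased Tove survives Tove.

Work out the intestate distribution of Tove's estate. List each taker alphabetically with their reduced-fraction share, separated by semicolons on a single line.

Asgeir 1/72; Frida 1/8; Liv 1/72; Magnus 1/24; Oskar 1/8; Ragna 1/4; Sindre 1/4; Trygve 1/8; Vidar 1/72; Ylva 1/24

There is no surviving spouse, so the entire estate passes to Tove's descendants per capita at each generation.
At generation 1 (Hakon, Ragna, Dagny, Sindre) there are 4 shares of (1)/4 = 1/4 each.
Living: Ragna and Sindre — each takes 1/4.
Deceased: Hakon and Dagny. Their combined 1/2 is pooled and carried to generation 2.
At generation 2 (Trygve, Hallvard, Oskar, Frida) there are 4 shares of (1/2)/4 = 1/8 each.
Living: Trygve, Oskar, and Frida — each takes 1/8.
Deceased: Hallvard. That 1/8 share is carried to generation 3.
At generation 3 (Ylva, Magnus, Njord) there are 3 shares of (1/8)/3 = 1/24 each.
Living: Ylva and Magnus — each takes 1/24.
Deceased: Njord. That 1/24 share is carried to generation 4.
At generation 4 (Asgeir, Liv, Vidar) there are 3 shares of (1/24)/3 = 1/72 each.
Living: Asgeir, Liv, and Vidar — each takes 1/72.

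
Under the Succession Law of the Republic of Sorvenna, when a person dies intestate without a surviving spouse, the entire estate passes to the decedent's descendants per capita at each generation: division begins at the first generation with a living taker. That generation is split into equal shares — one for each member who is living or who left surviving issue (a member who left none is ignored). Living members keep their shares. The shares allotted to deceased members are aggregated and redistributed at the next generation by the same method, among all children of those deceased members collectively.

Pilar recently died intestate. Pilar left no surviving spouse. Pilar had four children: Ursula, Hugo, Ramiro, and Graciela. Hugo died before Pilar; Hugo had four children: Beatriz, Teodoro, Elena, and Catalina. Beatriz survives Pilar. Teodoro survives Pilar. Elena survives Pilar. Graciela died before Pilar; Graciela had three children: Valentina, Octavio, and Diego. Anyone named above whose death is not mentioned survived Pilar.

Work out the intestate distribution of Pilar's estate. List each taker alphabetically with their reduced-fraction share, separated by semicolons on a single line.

There is no surviving spouse, so the entire estate passes to Pilar's descendants per capita at each generation.
At generation 1 (Ursula, Hugo, Ramiro, Graciela) there are 4 shares of (1)/4 = 1/4 each.
Living: Ursula and Ramiro — each takes 1/4.
Deceased: Hugo and Graciela. Their combined 1/2 is pooled and carried to generation 2.
At generation 2 (Beatriz, Teodoro, Elena, Catalina, Valentina, Octavio, Diego) there are 7 shares of (1/2)/7 = 1/14 each.
Living: Beatriz, Teodoro, Elena, Catalina, Valentina, Octavio, and Diego — each takes 1/14.

Beatriz 1/14; Catalina 1/14; Diego 1/14; Elena 1/14; Octavio 1/14; Ramiro 1/4; Teodoro 1/14; Ursula 1/4; Valentina 1/14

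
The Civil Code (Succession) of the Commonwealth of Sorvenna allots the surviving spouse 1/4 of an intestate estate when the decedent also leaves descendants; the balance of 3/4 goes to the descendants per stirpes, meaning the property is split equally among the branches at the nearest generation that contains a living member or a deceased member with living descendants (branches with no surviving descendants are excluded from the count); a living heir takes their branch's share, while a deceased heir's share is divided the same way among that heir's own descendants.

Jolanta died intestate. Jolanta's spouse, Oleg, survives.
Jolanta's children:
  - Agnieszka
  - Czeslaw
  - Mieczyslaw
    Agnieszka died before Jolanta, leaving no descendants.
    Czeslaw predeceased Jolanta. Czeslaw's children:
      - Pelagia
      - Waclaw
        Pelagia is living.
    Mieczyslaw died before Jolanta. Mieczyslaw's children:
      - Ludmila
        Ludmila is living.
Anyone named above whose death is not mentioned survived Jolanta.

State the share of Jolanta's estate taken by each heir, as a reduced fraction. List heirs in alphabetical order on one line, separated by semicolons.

Oleg, as surviving spouse, takes 1/4.
The remaining 3/4 passes to Jolanta's descendants per stirpes.
Agnieszka left no surviving issue, so that branch lapses and is disregarded.
The 3/4 is divided into 2 equal shares of 3/8 among Czeslaw, Mieczyslaw.
Czeslaw predeceased; the 3/8 allotted to Czeslaw's branch passes to Czeslaw's issue by representation.
The 3/8 is divided into 2 equal shares of 3/16 among Pelagia, Waclaw.
Pelagia is living and takes 3/16.
Waclaw is living and takes 3/16.
Mieczyslaw predeceased; the 3/8 allotted to Mieczyslaw's branch passes to Mieczyslaw's issue by representation.
Ludmila is the sole taker at this level and receives the full 3/8.

Ludmila 3/8; Oleg 1/4; Pelagia 3/16; Waclaw 3/16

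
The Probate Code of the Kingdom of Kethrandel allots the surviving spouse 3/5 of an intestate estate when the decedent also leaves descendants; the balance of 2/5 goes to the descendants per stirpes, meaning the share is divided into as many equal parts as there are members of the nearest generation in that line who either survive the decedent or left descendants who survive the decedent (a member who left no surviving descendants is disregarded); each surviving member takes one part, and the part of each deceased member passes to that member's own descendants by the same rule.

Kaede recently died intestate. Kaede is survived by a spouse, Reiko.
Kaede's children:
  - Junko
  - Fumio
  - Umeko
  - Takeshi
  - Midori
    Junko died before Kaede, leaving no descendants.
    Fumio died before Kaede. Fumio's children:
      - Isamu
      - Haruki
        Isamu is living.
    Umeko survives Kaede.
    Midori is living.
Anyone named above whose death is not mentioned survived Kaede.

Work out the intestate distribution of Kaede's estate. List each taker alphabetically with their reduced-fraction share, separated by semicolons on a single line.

Reiko, as surviving spouse, takes 3/5.
The remaining 2/5 passes to Kaede's descendants per stirpes.
Junko left no surviving issue, so that branch lapses and is disregarded.
The 2/5 is divided into 4 equal shares of 1/10 among Fumio, Umeko, Takeshi, Midori.
Fumio predeceased; the 1/10 allotted to Fumio's branch passes to Fumio's issue by representation.
The 1/10 is divided into 2 equal shares of 1/20 among Isamu, Haruki.
Isamu is living and takes 1/20.
Haruki is living and takes 1/20.
Umeko is living and takes 1/10.
Takeshi is living and takes 1/10.
Midori is living and takes 1/10.

Haruki 1/20; Isamu 1/20; Midori 1/10; Reiko 3/5; Takeshi 1/10; Umeko 1/10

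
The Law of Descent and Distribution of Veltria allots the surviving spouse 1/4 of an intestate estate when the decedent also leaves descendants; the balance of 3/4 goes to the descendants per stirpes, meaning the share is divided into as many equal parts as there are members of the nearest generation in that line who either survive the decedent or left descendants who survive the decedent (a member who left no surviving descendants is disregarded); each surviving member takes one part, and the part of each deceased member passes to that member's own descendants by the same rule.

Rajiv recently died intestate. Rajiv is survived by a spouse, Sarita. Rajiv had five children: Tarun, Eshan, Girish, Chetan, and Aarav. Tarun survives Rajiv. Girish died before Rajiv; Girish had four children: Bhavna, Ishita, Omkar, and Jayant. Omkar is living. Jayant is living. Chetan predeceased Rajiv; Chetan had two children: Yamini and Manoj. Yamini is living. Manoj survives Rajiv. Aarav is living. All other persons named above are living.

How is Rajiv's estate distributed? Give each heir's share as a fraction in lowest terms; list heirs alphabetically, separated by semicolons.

Sarita, as surviving spouse, takes 1/4.
The remaining 3/4 passes to Rajiv's descendants per stirpes.
The 3/4 is divided into 5 equal shares of 3/20 among Tarun, Eshan, Girish, Chetan, Aarav.
Tarun is living and takes 3/20.
Eshan is living and takes 3/20.
Girish predeceased; the 3/20 allotted to Girish's branch passes to Girish's issue by representation.
The 3/20 is divided into 4 equal shares of 3/80 among Bhavna, Ishita, Omkar, Jayant.
Bhavna is living and takes 3/80.
Ishita is living and takes 3/80.
Omkar is living and takes 3/80.
Jayant is living and takes 3/80.
Chetan predeceased; the 3/20 allotted to Chetan's branch passes to Chetan's issue by representation.
The 3/20 is divided into 2 equal shares of 3/40 among Yamini, Manoj.
Yamini is living and takes 3/40.
Manoj is living and takes 3/40.
Aarav is living and takes 3/20.

Aarav 3/20; Bhavna 3/80; Eshan 3/20; Ishita 3/80; Jayant 3/80; Manoj 3/40; Omkar 3/80; Sarita 1/4; Tarun 3/20; Yamini 3/40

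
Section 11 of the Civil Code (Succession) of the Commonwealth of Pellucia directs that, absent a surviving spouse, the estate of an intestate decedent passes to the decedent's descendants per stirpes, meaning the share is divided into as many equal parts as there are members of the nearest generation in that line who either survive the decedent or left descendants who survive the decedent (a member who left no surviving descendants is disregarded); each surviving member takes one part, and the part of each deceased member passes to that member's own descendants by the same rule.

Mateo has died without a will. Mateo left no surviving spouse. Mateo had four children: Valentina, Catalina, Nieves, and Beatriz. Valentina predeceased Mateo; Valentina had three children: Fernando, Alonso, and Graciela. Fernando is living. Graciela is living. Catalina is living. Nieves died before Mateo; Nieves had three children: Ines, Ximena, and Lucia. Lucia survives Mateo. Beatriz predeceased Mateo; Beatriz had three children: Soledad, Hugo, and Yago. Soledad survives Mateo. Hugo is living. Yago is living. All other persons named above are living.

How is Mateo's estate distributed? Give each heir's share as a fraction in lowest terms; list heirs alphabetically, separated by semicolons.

There is no surviving spouse, so the entire estate passes to Mateo's descendants per stirpes.
The estate is divided into 4 equal shares of 1/4 among Valentina, Catalina, Nieves, Beatriz.
Valentina predeceased; the 1/4 allotted to Valentina's branch passes to Valentina's issue by representation.
The 1/4 is divided into 3 equal shares of 1/12 among Fernando, Alonso, Graciela.
Fernando is living and takes 1/12.
Alonso is living and takes 1/12.
Graciela is living and takes 1/12.
Catalina is living and takes 1/4.
Nieves predeceased; the 1/4 allotted to Nieves's branch passes to Nieves's issue by representation.
The 1/4 is divided into 3 equal shares of 1/12 among Ines, Ximena, Lucia.
Ines is living and takes 1/12.
Ximena is living and takes 1/12.
Lucia is living and takes 1/12.
Beatriz predeceased; the 1/4 allotted to Beatriz's branch passes to Beatriz's issue by representation.
The 1/4 is divided into 3 equal shares of 1/12 among Soledad, Hugo, Yago.
Soledad is living and takes 1/12.
Hugo is living and takes 1/12.
Yago is living and takes 1/12.

Alonso 1/12; Catalina 1/4; Fernando 1/12; Graciela 1/12; Hugo 1/12; Ines 1/12; Lucia 1/12; Soledad 1/12; Ximena 1/12; Yago 1/12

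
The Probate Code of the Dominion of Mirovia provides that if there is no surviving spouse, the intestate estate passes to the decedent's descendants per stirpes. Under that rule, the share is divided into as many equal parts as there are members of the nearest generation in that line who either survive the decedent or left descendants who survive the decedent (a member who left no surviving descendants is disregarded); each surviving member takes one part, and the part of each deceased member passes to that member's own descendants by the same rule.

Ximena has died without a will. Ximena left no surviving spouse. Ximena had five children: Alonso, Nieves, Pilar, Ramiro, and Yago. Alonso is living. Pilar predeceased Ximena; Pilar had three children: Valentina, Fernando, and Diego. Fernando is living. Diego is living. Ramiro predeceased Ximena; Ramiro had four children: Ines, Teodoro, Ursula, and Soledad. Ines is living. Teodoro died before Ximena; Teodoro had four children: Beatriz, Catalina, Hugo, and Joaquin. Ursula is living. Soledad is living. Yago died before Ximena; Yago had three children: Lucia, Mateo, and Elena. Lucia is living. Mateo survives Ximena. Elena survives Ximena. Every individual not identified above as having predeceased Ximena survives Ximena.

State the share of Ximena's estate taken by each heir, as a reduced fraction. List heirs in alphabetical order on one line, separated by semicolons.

Alonso 1/5; Beatriz 1/80; Catalina 1/80; Diego 1/15; Elena 1/15; Fernando 1/15; Hugo 1/80; Ines 1/20; Joaquin 1/80; Lucia 1/15; Mateo 1/15; Nieves 1/5; Soledad 1/20; Ursula 1/20; Valentina 1/15

There is no surviving spouse, so the entire estate passes to Ximena's descendants per stirpes.
The estate is divided into 5 equal shares of 1/5 among Alonso, Nieves, Pilar, Ramiro, Yago.
Alonso is living and takes 1/5.
Nieves is living and takes 1/5.
Pilar predeceased; the 1/5 allotted to Pilar's branch passes to Pilar's issue by representation.
The 1/5 is divided into 3 equal shares of 1/15 among Valentina, Fernando, Diego.
Valentina is living and takes 1/15.
Fernando is living and takes 1/15.
Diego is living and takes 1/15.
Ramiro predeceased; the 1/5 allotted to Ramiro's branch passes to Ramiro's issue by representation.
The 1/5 is divided into 4 equal shares of 1/20 among Ines, Teodoro, Ursula, Soledad.
Ines is living and takes 1/20.
Teodoro predeceased; the 1/20 allotted to Teodoro's branch passes to Teodoro's issue by representation.
The 1/20 is divided into 4 equal shares of 1/80 among Beatriz, Catalina, Hugo, Joaquin.
Beatriz is living and takes 1/80.
Catalina is living and takes 1/80.
Hugo is living and takes 1/80.
Joaquin is living and takes 1/80.
Ursula is living and takes 1/20.
Soledad is living and takes 1/20.
Yago predeceased; the 1/5 allotted to Yago's branch passes to Yago's issue by representation.
The 1/5 is divided into 3 equal shares of 1/15 among Lucia, Mateo, Elena.
Lucia is living and takes 1/15.
Mateo is living and takes 1/15.
Elena is living and takes 1/15.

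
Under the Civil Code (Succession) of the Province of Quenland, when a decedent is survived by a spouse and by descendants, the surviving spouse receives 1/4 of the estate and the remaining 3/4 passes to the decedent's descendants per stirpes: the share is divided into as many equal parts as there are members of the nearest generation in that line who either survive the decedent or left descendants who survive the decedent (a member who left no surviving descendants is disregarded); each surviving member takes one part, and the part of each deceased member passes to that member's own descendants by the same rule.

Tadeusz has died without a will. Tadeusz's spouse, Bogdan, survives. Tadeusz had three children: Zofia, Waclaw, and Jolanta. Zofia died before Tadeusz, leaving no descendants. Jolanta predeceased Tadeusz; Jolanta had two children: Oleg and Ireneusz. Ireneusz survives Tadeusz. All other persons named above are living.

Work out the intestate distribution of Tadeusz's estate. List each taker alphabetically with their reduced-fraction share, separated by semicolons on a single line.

Bogdan, as surviving spouse, takes 1/4.
The remaining 3/4 passes to Tadeusz's descendants per stirpes.
Zofia left no surviving issue, so that branch lapses and is disregarded.
The 3/4 is divided into 2 equal shares of 3/8 among Waclaw, Jolanta.
Waclaw is living and takes 3/8.
Jolanta predeceased; the 3/8 allotted to Jolanta's branch passes to Jolanta's issue by representation.
The 3/8 is divided into 2 equal shares of 3/16 among Oleg, Ireneusz.
Oleg is living and takes 3/16.
Ireneusz is living and takes 3/16.

Bogdan 1/4; Ireneusz 3/16; Oleg 3/16; Waclaw 3/8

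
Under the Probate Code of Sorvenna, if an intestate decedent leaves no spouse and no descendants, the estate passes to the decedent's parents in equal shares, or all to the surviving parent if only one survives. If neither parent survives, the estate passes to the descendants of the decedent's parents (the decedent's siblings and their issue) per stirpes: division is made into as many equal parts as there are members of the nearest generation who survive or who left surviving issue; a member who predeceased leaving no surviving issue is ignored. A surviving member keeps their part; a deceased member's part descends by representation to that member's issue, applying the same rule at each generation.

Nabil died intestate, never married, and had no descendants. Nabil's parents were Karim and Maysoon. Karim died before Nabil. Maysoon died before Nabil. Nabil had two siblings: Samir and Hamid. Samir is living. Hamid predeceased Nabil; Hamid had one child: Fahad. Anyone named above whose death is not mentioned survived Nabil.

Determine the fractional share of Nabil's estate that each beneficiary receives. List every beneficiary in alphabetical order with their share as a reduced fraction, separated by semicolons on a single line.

Neither parent survives and there are no descendants, so the estate passes to Nabil's siblings and their issue per stirpes.
The estate is divided into 2 equal shares of 1/2 among Samir, Hamid.
Samir is living and takes 1/2.
Hamid predeceased; the 1/2 allotted to Hamid's branch passes to Hamid's issue by representation.
Fahad is the sole taker at this level and receives the full 1/2.

Fahad 1/2; Samir 1/2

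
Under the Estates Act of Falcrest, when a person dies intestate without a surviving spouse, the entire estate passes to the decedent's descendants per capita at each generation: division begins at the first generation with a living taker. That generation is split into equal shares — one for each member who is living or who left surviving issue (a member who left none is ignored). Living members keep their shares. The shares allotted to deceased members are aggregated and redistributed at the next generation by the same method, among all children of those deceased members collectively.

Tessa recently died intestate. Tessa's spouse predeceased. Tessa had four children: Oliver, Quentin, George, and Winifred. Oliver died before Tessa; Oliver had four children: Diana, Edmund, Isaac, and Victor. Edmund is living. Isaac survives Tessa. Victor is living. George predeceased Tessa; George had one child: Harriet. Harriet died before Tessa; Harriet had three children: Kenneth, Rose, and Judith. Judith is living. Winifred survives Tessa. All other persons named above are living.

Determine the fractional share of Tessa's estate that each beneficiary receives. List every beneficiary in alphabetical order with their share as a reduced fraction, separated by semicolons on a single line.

There is no surviving spouse, so the entire estate passes to Tessa's descendants per capita at each generation.
At generation 1 (Oliver, Quentin, George, Winifred) there are 4 shares of (1)/4 = 1/4 each.
Living: Quentin and Winifred — each takes 1/4.
Deceased: Oliver and George. Their combined 1/2 is pooled and carried to generation 2.
At generation 2 (Diana, Edmund, Isaac, Victor, Harriet) there are 5 shares of (1/2)/5 = 1/10 each.
Living: Diana, Edmund, Isaac, and Victor — each takes 1/10.
Deceased: Harriet. That 1/10 share is carried to generation 3.
At generation 3 (Kenneth, Rose, Judith) there are 3 shares of (1/10)/3 = 1/30 each.
Living: Kenneth, Rose, and Judith — each takes 1/30.

Diana 1/10; Edmund 1/10; Isaac 1/10; Judith 1/30; Kenneth 1/30; Quentin 1/4; Rose 1/30; Victor 1/10; Winifred 1/4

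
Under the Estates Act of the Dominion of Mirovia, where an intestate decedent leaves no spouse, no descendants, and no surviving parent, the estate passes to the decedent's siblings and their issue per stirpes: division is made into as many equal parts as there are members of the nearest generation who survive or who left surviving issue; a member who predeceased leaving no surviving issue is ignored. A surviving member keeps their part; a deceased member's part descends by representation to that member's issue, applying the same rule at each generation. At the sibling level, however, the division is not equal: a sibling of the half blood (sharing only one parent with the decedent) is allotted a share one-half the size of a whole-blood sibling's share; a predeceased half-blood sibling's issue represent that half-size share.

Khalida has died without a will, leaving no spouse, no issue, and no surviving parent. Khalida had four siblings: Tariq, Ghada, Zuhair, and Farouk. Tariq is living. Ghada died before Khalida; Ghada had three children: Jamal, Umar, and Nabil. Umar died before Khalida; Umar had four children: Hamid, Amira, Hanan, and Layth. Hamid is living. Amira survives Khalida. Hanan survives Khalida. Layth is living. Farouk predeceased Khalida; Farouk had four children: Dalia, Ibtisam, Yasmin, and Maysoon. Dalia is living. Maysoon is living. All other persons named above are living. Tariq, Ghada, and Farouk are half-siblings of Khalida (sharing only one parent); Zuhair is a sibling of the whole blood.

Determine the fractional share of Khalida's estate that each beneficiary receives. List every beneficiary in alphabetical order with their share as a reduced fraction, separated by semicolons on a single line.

Amira 1/60; Dalia 1/20; Hamid 1/60; Hanan 1/60; Ibtisam 1/20; Jamal 1/15; Layth 1/60; Maysoon 1/20; Nabil 1/15; Tariq 1/5; Yasmin 1/20; Zuhair 2/5

No spouse, descendants, or parent survives, so the estate passes to Khalida's siblings per stirpes.
Half-blood siblings count for one-half the weight of whole-blood siblings at the initial division.
Dividing 1 in proportion to weights (total weight 5/2): Tariq (weight 1/2) → 1/5; Ghada (weight 1/2) → 1/5; Zuhair (weight 1) → 2/5; Farouk (weight 1/2) → 1/5.
Tariq is living and takes 1/5.
Ghada predeceased; the 1/5 allotted to Ghada's branch passes to Ghada's issue by representation.
The 1/5 is divided into 3 equal shares of 1/15 among Jamal, Umar, Nabil.
Jamal is living and takes 1/15.
Umar predeceased; the 1/15 allotted to Umar's branch passes to Umar's issue by representation.
The 1/15 is divided into 4 equal shares of 1/60 among Hamid, Amira, Hanan, Layth.
Hamid is living and takes 1/60.
Amira is living and takes 1/60.
Hanan is living and takes 1/60.
Layth is living and takes 1/60.
Nabil is living and takes 1/15.
Zuhair is living and takes 2/5.
Farouk predeceased; the 1/5 allotted to Farouk's branch passes to Farouk's issue by representation.
The 1/5 is divided into 4 equal shares of 1/20 among Dalia, Ibtisam, Yasmin, Maysoon.
Dalia is living and takes 1/20.
Ibtisam is living and takes 1/20.
Yasmin is living and takes 1/20.
Maysoon is living and takes 1/20.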